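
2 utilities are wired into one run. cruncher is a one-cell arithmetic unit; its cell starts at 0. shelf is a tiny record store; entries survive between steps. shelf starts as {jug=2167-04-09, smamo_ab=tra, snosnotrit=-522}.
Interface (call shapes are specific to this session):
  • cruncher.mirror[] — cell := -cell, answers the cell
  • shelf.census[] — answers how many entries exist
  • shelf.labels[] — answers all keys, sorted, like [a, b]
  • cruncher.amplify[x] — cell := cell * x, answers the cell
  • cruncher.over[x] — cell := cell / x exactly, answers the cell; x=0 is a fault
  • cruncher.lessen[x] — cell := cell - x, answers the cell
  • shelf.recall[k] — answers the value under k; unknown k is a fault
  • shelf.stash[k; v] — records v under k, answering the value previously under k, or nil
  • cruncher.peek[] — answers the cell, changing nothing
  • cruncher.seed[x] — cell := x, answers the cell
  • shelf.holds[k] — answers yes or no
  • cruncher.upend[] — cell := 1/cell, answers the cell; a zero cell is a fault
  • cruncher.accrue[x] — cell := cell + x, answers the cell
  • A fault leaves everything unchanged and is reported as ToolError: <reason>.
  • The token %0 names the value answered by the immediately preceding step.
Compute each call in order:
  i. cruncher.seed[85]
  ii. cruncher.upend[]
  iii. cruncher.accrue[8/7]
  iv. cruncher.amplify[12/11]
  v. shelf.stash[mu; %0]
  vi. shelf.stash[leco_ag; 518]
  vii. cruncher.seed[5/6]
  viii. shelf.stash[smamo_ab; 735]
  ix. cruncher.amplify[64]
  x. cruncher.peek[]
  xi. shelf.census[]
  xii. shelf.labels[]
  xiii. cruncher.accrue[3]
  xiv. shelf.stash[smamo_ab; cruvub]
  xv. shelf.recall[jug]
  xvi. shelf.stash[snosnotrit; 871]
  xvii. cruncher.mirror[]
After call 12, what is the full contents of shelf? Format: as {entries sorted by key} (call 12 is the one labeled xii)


Invoking seed with 85, which returns 85.
Now I run upend(), and get 1/85.
Calling accrue with 8/7, and see 687/595.
I run amplify with 12/11, — result: 8244/6545.
Now I run stash with mu, %0, which returns nil.
I try stash with leco_ag, 518, and see nil.
Now I run seed with 5/6, which returns 5/6.
Next I call stash with smamo_ab, 735, and see tra.
Then amplify with 64, — result: 160/3.
I run peek(), and observe 160/3.
Now I run census(), yielding 5.
Next I call labels(), yielding [jug, leco_ag, mu, smamo_ab, snosnotrit].
I call accrue with 3, — result: 169/3.
Next I call stash with smamo_ab, cruvub, and get 735.
I use recall with jug, which returns 2167-04-09.
Calling stash with snosnotrit, 871: -522.
Then mirror, → -169/3.

Answer: {jug=2167-04-09, leco_ag=518, mu=8244/6545, smamo_ab=735, snosnotrit=-522}


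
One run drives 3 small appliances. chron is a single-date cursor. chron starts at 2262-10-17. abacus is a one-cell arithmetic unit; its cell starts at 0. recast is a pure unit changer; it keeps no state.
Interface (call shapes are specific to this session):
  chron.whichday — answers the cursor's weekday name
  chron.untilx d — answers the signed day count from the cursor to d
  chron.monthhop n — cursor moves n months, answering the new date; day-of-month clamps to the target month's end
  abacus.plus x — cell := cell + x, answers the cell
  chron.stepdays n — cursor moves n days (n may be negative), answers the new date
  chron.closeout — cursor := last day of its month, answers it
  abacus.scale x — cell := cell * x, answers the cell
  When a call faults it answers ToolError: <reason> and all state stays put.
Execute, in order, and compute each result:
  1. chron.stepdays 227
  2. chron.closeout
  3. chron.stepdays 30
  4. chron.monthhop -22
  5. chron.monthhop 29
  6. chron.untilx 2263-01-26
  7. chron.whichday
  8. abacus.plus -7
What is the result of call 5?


! 1. chron.stepdays(227) ~> 2263-06-01
! 2. chron.closeout() ~> 2263-06-30
! 3. chron.stepdays(30) ~> 2263-07-30
! 4. chron.monthhop(-22) ~> 2261-09-30
! 5. chron.monthhop(29) ~> 2264-02-29
! 6. chron.untilx(2263-01-26) ~> -399
! 7. chron.whichday() ~> Monday
! 8. abacus.plus(-7) ~> -7

Answer: 2264-02-29


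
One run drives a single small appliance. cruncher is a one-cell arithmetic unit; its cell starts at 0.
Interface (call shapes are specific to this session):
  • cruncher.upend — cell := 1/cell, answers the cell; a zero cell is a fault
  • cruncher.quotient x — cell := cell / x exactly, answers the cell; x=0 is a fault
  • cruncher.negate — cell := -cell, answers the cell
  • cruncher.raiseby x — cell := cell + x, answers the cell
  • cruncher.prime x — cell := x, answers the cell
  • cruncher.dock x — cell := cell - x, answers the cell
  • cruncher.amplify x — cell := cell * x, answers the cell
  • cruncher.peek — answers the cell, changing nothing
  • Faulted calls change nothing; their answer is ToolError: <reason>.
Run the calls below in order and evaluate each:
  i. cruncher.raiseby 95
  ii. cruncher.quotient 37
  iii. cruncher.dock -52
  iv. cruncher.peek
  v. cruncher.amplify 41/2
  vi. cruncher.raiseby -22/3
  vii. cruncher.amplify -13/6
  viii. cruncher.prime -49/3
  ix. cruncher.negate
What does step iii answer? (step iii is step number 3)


→ raiseby(x: 95)
← 95
→ quotient(x: 37)
← 95/37
→ dock(x: -52)
← 2019/37
→ peek()
← 2019/37
→ amplify(x: 41/2)
← 82779/74
→ raiseby(x: -22/3)
← 246709/222
→ amplify(x: -13/6)
← -3207217/1332
→ prime(x: -49/3)
← -49/3
→ negate()
← 49/3

Answer: 2019/37


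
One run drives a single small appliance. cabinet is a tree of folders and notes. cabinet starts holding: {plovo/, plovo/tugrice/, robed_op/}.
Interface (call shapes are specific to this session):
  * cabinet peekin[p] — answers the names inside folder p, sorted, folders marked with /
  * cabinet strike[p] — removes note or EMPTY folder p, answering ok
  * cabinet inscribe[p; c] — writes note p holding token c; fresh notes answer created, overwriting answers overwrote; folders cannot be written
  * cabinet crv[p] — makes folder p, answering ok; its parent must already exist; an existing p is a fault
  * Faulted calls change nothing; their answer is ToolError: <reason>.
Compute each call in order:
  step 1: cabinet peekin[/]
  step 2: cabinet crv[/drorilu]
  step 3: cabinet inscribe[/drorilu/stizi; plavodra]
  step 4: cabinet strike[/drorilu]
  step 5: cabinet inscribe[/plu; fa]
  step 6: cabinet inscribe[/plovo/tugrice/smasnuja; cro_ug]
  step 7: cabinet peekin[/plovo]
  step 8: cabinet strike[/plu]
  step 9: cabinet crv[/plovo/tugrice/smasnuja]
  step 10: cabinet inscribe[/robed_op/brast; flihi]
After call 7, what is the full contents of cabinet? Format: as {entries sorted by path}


·→ cabinet peekin(p='/')
·← [plovo/, robed_op/]
·→ cabinet crv(p='/drorilu')
·← ok
·→ cabinet inscribe(p='/drorilu/stizi', c='plavodra')
·← created
·→ cabinet strike(p='/drorilu')
·← ToolError: not empty
·→ cabinet inscribe(p='/plu', c='fa')
·← created
·→ cabinet inscribe(p='/plovo/tugrice/smasnuja', c='cro_ug')
·← created
·→ cabinet peekin(p='/plovo')
·← [tugrice/]
·→ cabinet strike(p='/plu')
·← ok
·→ cabinet crv(p='/plovo/tugrice/smasnuja')
·← ToolError: exists
·→ cabinet inscribe(p='/robed_op/brast', c='flihi')
·← created

Answer: {drorilu/, drorilu/stizi=plavodra, plovo/, plovo/tugrice/, plovo/tugrice/smasnuja=cro_ug, plu=fa, robed_op/}


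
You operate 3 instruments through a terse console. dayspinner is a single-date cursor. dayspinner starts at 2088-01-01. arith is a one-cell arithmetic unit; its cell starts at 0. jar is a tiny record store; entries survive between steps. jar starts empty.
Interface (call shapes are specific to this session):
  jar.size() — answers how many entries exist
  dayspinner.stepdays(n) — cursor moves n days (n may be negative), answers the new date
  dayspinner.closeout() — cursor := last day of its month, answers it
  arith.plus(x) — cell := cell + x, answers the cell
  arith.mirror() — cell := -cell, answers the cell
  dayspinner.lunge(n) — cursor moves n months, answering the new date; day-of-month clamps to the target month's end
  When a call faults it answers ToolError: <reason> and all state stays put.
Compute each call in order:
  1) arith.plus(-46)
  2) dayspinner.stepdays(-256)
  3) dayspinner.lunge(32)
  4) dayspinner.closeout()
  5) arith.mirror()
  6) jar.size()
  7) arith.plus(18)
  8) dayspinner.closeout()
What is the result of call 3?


→ plus(x→-46)
← -46
→ stepdays(n→-256)
← 2087-04-20
→ lunge(n→32)
← 2089-12-20
→ closeout()
← 2089-12-31
→ mirror()
← 46
→ size()
← 0
→ plus(x→18)
← 64
→ closeout()
← 2089-12-31

Answer: 2089-12-20


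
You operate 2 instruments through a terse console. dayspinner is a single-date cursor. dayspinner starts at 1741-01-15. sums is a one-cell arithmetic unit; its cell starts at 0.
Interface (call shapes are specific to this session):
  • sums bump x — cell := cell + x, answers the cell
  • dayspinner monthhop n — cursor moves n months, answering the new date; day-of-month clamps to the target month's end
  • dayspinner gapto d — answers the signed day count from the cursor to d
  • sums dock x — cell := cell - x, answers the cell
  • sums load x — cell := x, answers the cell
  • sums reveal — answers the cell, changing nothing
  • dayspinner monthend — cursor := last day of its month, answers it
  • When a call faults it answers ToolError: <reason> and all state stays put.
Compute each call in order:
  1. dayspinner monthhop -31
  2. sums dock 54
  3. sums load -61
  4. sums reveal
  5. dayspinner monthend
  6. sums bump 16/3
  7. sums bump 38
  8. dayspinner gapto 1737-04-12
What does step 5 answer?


% 1. dayspinner monthhop(n→-31) ~> 1738-06-15
% 2. sums dock(x→54) ~> -54
% 3. sums load(x→-61) ~> -61
% 4. sums reveal() ~> -61
% 5. dayspinner monthend() ~> 1738-06-30
% 6. sums bump(x→16/3) ~> -167/3
% 7. sums bump(x→38) ~> -53/3
% 8. dayspinner gapto(d→1737-04-12) ~> -444

Answer: 1738-06-30


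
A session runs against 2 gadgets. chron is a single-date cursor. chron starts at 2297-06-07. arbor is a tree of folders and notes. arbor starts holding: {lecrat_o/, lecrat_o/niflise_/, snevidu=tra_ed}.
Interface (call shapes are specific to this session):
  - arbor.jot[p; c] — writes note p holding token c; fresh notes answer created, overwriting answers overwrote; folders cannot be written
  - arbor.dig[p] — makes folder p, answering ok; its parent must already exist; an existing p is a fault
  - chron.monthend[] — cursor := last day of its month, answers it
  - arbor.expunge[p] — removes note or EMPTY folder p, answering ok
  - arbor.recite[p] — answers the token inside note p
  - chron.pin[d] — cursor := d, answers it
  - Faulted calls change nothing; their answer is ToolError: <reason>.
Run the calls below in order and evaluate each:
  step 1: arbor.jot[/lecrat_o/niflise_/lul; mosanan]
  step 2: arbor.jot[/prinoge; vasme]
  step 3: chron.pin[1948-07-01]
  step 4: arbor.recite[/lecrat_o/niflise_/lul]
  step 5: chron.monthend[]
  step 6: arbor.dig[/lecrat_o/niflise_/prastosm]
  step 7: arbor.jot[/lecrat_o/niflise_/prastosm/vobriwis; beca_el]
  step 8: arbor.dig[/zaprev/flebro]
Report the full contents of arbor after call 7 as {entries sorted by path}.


Answer: {lecrat_o/, lecrat_o/niflise_/, lecrat_o/niflise_/lul=mosanan, lecrat_o/niflise_/prastosm/, lecrat_o/niflise_/prastosm/vobriwis=beca_el, prinoge=vasme, snevidu=tra_ed}

Derivation:
! jot(p='/lecrat_o/niflise_/lul', c='mosanan') => created
! jot(p='/prinoge', c='vasme') => created
! pin(d='1948-07-01') => 1948-07-01
! recite(p='/lecrat_o/niflise_/lul') => mosanan
! monthend() => 1948-07-31
! dig(p='/lecrat_o/niflise_/prastosm') => ok
! jot(p='/lecrat_o/niflise_/prastosm/vobriwis', c='beca_el') => created
! dig(p='/zaprev/flebro') => ToolError: no parent


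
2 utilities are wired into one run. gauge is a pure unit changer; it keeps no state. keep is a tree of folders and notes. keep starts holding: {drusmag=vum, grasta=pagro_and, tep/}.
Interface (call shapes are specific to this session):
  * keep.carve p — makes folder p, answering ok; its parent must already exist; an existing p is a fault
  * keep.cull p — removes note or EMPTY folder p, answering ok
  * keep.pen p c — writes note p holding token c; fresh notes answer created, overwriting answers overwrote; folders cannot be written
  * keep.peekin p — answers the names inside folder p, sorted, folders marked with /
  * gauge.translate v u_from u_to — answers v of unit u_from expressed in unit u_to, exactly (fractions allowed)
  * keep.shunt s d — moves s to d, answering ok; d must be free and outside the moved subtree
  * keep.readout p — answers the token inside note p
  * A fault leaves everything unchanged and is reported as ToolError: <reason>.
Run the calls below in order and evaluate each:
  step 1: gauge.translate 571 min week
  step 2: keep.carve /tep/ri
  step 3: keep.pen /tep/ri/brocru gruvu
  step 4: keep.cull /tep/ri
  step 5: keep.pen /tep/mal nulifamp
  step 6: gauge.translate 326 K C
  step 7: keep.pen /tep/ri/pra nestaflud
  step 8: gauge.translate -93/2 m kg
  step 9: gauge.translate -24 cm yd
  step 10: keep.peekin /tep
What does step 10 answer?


Answer: [mal, ri/]

Derivation:
% translate v: 571 u_from: min u_to: week
[out] 571/10080
% carve p: /tep/ri
[out] ok
% pen p: /tep/ri/brocru c: gruvu
[out] created
% cull p: /tep/ri
[out] ToolError: not empty
% pen p: /tep/mal c: nulifamp
[out] created
% translate v: 326 u_from: K u_to: C
[out] 1057/20
% pen p: /tep/ri/pra c: nestaflud
[out] created
% translate v: -93/2 u_from: m u_to: kg
[out] ToolError: incompatible units
% translate v: -24 u_from: cm u_to: yd
[out] -100/381
% peekin p: /tep
[out] [mal, ri/]


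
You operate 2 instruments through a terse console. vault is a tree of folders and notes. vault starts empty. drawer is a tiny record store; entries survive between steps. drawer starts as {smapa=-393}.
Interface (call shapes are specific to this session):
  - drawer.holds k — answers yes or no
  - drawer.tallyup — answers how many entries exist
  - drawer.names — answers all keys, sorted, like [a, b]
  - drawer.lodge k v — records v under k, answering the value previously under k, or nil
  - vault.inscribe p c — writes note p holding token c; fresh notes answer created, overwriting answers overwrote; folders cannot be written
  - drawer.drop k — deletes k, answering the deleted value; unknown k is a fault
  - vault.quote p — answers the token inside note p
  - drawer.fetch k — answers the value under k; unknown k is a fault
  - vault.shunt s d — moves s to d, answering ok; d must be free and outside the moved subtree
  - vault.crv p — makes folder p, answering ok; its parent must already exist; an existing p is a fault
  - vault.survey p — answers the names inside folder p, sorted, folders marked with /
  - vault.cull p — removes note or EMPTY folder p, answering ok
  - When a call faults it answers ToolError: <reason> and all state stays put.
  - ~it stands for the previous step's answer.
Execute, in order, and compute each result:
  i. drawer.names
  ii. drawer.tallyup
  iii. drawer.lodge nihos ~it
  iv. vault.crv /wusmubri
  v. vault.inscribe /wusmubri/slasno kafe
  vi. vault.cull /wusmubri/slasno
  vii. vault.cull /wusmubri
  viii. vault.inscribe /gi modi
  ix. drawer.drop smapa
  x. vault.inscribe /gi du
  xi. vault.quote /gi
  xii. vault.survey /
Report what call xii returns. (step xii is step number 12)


Answer: [gi]

Derivation:
> names
= [smapa]
> tallyup
= 1
> lodge nihos ~it
= nil
> crv /wusmubri
= ok
> inscribe /wusmubri/slasno kafe
= created
> cull /wusmubri/slasno
= ok
> cull /wusmubri
= ok
> inscribe /gi modi
= created
> drop smapa
= -393
> inscribe /gi du
= overwrote
> quote /gi
= du
> survey /
= [gi]


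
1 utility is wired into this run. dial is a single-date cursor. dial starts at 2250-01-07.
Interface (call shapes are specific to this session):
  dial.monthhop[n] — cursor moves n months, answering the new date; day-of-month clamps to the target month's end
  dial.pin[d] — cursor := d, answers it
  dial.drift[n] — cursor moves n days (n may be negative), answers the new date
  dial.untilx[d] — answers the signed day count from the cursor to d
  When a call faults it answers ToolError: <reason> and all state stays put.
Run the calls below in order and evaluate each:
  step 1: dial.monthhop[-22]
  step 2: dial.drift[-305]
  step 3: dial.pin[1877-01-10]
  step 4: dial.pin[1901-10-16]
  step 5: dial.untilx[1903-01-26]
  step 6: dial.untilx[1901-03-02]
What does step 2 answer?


Answer: 2247-05-07

Derivation:
[in] monthhop n='-22'
:: 2248-03-07
[in] drift n='-305'
:: 2247-05-07
[in] pin d='1877-01-10'
:: 1877-01-10
[in] pin d='1901-10-16'
:: 1901-10-16
[in] untilx d='1903-01-26'
:: 467
[in] untilx d='1901-03-02'
:: -228


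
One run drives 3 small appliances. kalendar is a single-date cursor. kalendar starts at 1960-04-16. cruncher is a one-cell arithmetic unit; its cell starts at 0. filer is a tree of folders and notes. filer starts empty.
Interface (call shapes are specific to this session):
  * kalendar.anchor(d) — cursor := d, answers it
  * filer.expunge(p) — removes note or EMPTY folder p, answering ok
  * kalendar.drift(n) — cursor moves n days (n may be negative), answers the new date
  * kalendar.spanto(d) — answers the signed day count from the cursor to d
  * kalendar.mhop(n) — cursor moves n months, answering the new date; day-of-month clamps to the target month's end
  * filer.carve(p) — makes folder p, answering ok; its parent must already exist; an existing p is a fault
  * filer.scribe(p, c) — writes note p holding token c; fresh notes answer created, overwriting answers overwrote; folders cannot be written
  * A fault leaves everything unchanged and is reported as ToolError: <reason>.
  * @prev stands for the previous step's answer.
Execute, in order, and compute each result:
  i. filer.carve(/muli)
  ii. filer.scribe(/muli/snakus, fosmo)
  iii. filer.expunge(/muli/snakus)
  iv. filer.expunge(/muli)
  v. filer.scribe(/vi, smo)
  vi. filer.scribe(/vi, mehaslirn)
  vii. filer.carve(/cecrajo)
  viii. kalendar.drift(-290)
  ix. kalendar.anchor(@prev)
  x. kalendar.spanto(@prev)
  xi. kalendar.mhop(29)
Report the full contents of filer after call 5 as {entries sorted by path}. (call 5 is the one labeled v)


Answer: {vi=smo}

Derivation:
→ carve(p='/muli')
← ok
→ scribe(p='/muli/snakus', c='fosmo')
← created
→ expunge(p='/muli/snakus')
← ok
→ expunge(p='/muli')
← ok
→ scribe(p='/vi', c='smo')
← created
→ scribe(p='/vi', c='mehaslirn')
← overwrote
→ carve(p='/cecrajo')
← ok
→ drift(n='-290')
← 1959-07-01
→ anchor(d='@prev')
← 1959-07-01
→ spanto(d='@prev')
← 0
→ mhop(n='29')
← 1961-12-01


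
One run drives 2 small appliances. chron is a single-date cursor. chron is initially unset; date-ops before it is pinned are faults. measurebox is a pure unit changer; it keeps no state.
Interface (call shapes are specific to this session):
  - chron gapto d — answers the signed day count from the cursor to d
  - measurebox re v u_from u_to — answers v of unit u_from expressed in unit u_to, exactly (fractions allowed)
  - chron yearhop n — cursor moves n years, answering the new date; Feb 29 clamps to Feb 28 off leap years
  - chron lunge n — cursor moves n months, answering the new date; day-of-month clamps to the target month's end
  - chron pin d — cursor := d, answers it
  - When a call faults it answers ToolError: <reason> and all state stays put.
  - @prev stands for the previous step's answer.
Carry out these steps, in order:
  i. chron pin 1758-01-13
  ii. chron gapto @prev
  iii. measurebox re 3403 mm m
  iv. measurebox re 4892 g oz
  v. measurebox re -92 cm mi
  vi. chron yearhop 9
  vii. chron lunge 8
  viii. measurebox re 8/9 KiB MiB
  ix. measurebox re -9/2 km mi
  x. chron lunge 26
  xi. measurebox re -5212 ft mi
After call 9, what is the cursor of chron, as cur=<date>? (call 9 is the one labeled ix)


>>> chron pin d=1758-01-13
:: 1758-01-13
>>> chron gapto d=@prev
:: 0
>>> measurebox re v=3403 u_from=mm u_to=m
:: 3403/1000
>>> measurebox re v=4892 u_from=g u_to=oz
:: 7827200000/45359237
>>> measurebox re v=-92 u_from=cm u_to=mi
:: -115/201168
>>> chron yearhop n=9
:: 1767-01-13
>>> chron lunge n=8
:: 1767-09-13
>>> measurebox re v=8/9 u_from=KiB u_to=MiB
:: 1/1152
>>> measurebox re v=-9/2 u_from=km u_to=mi
:: -15625/5588
>>> chron lunge n=26
:: 1769-11-13
>>> measurebox re v=-5212 u_from=ft u_to=mi
:: -1303/1320

Answer: cur=1767-09-13


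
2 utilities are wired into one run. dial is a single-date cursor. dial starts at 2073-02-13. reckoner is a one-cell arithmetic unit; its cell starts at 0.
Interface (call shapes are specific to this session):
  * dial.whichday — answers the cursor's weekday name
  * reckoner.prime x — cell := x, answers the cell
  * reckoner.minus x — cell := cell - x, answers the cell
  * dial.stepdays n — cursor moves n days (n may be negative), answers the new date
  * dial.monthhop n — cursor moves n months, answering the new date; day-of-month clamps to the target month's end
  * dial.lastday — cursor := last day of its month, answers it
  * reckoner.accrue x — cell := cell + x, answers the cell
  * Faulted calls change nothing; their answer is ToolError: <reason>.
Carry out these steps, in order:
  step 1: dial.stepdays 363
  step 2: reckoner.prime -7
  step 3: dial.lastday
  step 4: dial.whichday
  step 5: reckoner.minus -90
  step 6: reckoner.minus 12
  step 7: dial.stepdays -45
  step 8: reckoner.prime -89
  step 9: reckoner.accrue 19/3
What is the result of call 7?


$ stepdays n='363'
  2074-02-11
$ prime x='-7'
  -7
$ lastday
  2074-02-28
$ whichday
  Wednesday
$ minus x='-90'
  83
$ minus x='12'
  71
$ stepdays n='-45'
  2074-01-14
$ prime x='-89'
  -89
$ accrue x='19/3'
  -248/3

Answer: 2074-01-14


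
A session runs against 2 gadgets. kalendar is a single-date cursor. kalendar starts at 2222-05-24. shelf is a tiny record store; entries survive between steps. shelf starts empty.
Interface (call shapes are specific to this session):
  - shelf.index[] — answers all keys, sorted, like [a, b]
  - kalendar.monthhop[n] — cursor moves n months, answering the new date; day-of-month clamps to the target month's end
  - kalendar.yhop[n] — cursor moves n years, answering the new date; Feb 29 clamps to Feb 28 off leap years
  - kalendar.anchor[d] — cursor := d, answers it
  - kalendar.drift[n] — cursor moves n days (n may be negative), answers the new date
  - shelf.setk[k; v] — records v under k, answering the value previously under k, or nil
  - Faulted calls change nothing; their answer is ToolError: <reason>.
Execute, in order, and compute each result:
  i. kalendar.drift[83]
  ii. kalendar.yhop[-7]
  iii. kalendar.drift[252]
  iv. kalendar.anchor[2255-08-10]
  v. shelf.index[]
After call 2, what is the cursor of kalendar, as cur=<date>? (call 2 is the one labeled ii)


Answer: cur=2215-08-15

Derivation:
Invoking kalendar.drift on n=83, and get 2222-08-15.
Using kalendar.yhop on n=-7, giving 2215-08-15.
I use kalendar.drift on n=252, yielding 2216-04-23.
I run kalendar.anchor on d=2255-08-10, — result: 2255-08-10.
I use shelf.index, and observe [].


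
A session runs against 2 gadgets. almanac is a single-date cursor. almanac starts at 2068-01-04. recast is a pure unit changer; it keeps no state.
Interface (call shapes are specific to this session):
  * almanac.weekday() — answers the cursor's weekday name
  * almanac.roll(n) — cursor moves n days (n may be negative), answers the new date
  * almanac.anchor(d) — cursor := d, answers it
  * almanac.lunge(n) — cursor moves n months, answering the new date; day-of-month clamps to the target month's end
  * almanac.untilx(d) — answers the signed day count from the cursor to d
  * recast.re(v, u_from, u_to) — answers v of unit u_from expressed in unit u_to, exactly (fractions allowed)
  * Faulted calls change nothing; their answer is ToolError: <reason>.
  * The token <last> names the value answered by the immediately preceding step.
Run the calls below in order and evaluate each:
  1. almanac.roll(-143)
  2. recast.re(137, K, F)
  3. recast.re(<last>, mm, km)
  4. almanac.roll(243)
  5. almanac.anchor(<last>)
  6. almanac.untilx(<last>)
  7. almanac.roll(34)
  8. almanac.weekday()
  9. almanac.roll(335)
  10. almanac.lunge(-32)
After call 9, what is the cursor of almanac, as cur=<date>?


Answer: cur=2069-04-17

Derivation:
> roll n: -143
  2067-08-14
> re v: 137 u_from: K u_to: F
  -21307/100
> re v: <last> u_from: mm u_to: km
  -21307/100000000
> roll n: 243
  2068-04-13
> anchor d: <last>
  2068-04-13
> untilx d: <last>
  0
> roll n: 34
  2068-05-17
> weekday
  Thursday
> roll n: 335
  2069-04-17
> lunge n: -32
  2066-08-17


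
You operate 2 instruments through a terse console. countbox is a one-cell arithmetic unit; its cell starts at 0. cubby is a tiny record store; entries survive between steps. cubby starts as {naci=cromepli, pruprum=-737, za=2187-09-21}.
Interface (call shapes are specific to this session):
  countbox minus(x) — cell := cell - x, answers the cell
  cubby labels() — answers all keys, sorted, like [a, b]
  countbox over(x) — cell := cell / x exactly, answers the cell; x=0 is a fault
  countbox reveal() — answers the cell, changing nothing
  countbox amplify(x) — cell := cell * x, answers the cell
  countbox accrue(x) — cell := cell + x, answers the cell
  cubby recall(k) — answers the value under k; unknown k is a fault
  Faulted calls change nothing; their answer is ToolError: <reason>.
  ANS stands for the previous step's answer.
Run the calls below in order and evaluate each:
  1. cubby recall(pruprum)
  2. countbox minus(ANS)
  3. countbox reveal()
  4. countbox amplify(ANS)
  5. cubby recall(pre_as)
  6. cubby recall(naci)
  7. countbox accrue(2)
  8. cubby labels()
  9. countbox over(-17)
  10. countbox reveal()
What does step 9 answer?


Answer: -543171/17

Derivation:
I run cubby recall(k: pruprum), → -737.
I run countbox minus(x: ANS), yielding 737.
I call countbox reveal(): 737.
I run countbox amplify(x: ANS), → 543169.
I use cubby recall(k: pre_as), and observe ToolError: no such key pre_as.
I use cubby recall(k: naci), → cromepli.
Then countbox accrue(x: 2), giving 543171.
Next I call cubby labels, and get [naci, pruprum, za].
Next I call countbox over(x: -17), and get -543171/17.
Calling countbox reveal(), and observe -543171/17.


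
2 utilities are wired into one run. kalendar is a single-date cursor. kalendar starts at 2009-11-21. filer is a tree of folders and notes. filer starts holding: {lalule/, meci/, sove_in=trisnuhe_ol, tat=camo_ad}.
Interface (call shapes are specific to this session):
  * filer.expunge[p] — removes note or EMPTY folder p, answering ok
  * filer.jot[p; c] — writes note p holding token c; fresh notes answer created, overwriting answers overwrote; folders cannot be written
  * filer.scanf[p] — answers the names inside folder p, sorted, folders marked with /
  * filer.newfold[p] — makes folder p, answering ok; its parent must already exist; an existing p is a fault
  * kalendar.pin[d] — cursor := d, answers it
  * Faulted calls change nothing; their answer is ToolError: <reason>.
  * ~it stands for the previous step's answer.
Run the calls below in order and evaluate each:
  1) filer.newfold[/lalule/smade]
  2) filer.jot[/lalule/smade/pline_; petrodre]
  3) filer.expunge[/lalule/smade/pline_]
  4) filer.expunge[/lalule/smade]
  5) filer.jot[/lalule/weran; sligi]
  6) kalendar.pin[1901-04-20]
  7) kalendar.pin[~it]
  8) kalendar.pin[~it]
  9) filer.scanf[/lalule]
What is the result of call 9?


Answer: [weran]

Derivation:
I try filer.newfold on p='/lalule/smade', and get ok.
I invoke filer.jot on p='/lalule/smade/pline_', c='petrodre', giving created.
I try filer.expunge on p='/lalule/smade/pline_': ok.
Now I run filer.expunge on p='/lalule/smade': ok.
I use filer.jot on p='/lalule/weran', c='sligi', → created.
Invoking kalendar.pin on d='1901-04-20', and get 1901-04-20.
I call kalendar.pin on d='~it', → 1901-04-20.
Then kalendar.pin on d='~it', giving 1901-04-20.
I use filer.scanf on p='/lalule', → [weran].


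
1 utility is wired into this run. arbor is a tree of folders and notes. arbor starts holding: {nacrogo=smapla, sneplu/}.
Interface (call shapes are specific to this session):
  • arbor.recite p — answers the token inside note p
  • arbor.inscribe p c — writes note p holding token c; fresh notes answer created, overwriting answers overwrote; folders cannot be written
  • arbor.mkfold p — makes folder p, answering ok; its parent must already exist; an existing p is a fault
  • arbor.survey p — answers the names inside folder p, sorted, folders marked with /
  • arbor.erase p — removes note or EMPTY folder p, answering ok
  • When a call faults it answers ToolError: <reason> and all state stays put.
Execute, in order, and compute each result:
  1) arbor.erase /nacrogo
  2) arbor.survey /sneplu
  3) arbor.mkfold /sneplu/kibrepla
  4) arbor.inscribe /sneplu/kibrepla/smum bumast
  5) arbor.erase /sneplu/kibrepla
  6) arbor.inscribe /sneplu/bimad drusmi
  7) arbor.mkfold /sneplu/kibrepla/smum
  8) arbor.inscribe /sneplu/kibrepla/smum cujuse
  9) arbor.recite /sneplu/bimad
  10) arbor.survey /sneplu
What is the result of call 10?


Answer: [bimad, kibrepla/]

Derivation:
Next I call arbor.erase with p→/nacrogo, and get ok.
Then arbor.survey with p→/sneplu: [].
Invoking arbor.mkfold with p→/sneplu/kibrepla, which returns ok.
I use arbor.inscribe with p→/sneplu/kibrepla/smum, c→bumast, and get created.
I use arbor.erase with p→/sneplu/kibrepla, which returns ToolError: not empty.
I invoke arbor.inscribe with p→/sneplu/bimad, c→drusmi, → created.
Using arbor.mkfold with p→/sneplu/kibrepla/smum: ToolError: exists.
I use arbor.inscribe with p→/sneplu/kibrepla/smum, c→cujuse: overwrote.
Calling arbor.recite with p→/sneplu/bimad, and get drusmi.
I run arbor.survey with p→/sneplu, and observe [bimad, kibrepla/].


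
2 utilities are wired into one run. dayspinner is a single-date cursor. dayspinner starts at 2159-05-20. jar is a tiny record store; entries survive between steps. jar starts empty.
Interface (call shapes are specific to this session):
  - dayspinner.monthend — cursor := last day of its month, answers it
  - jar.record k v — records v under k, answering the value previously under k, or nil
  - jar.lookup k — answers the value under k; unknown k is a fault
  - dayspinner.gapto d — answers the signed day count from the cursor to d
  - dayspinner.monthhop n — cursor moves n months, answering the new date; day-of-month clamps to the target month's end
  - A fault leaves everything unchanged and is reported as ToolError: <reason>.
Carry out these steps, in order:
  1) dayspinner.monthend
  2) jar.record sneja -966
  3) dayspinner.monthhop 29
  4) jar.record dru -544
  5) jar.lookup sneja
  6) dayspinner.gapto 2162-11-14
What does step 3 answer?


~$ monthend
  2159-05-31
~$ record sneja -966
  nil
~$ monthhop 29
  2161-10-31
~$ record dru -544
  nil
~$ lookup sneja
  -966
~$ gapto 2162-11-14
  379

Answer: 2161-10-31


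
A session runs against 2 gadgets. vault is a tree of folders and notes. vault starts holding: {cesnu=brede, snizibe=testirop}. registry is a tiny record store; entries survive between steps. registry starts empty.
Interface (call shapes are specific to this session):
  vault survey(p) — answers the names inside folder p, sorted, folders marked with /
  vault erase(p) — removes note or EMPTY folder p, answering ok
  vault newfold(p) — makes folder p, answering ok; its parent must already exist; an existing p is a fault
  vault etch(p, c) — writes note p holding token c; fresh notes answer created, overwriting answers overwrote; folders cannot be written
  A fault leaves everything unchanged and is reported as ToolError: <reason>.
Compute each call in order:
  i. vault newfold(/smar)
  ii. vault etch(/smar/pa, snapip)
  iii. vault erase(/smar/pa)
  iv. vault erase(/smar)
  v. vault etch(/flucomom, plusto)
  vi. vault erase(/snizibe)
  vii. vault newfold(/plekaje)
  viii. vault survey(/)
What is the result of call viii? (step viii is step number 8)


Answer: [cesnu, flucomom, plekaje/]

Derivation:
// vault newfold(p=/smar) => ok
// vault etch(p=/smar/pa, c=snapip) => created
// vault erase(p=/smar/pa) => ok
// vault erase(p=/smar) => ok
// vault etch(p=/flucomom, c=plusto) => created
// vault erase(p=/snizibe) => ok
// vault newfold(p=/plekaje) => ok
// vault survey(p=/) => [cesnu, flucomom, plekaje/]


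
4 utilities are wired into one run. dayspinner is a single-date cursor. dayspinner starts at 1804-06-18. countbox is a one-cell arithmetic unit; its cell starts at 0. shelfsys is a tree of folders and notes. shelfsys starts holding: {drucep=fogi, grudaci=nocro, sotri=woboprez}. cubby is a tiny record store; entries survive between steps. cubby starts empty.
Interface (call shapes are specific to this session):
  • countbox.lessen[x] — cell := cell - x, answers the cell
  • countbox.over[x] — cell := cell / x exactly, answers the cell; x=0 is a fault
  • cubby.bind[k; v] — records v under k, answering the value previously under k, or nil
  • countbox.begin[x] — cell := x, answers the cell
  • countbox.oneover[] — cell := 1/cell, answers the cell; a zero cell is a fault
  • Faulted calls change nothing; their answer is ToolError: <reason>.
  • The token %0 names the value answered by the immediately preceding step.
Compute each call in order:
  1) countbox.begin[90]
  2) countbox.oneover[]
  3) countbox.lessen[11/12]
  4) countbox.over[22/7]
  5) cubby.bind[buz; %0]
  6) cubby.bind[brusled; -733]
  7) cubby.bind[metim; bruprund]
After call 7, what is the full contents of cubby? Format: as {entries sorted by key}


-> countbox.begin(x: 90)
<- 90
-> countbox.oneover()
<- 1/90
-> countbox.lessen(x: 11/12)
<- -163/180
-> countbox.over(x: 22/7)
<- -1141/3960
-> cubby.bind(k: buz, v: %0)
<- nil
-> cubby.bind(k: brusled, v: -733)
<- nil
-> cubby.bind(k: metim, v: bruprund)
<- nil

Answer: {brusled=-733, buz=-1141/3960, metim=bruprund}


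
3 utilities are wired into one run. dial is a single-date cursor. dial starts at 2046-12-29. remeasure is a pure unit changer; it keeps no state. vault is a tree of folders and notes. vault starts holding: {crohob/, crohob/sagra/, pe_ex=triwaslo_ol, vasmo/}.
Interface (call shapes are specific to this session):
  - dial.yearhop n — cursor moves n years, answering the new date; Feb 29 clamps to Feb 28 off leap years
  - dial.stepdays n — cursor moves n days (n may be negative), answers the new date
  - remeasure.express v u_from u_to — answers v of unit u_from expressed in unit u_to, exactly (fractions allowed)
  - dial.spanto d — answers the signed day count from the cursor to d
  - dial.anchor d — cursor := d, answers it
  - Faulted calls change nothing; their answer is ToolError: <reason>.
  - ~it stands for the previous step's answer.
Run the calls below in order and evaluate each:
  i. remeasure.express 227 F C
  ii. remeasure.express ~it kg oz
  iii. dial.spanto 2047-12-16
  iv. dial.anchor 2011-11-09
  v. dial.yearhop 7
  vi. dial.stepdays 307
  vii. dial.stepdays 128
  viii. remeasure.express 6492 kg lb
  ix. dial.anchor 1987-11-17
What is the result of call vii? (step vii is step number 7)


Answer: 2020-01-18

Derivation:
% 1. remeasure.express(227, F, C) : 325/3
% 2. remeasure.express(~it, kg, oz) : 520000000000/136077711
% 3. dial.spanto(2047-12-16) : 352
% 4. dial.anchor(2011-11-09) : 2011-11-09
% 5. dial.yearhop(7) : 2018-11-09
% 6. dial.stepdays(307) : 2019-09-12
% 7. dial.stepdays(128) : 2020-01-18
% 8. remeasure.express(6492, kg, lb) : 649200000000/45359237
% 9. dial.anchor(1987-11-17) : 1987-11-17


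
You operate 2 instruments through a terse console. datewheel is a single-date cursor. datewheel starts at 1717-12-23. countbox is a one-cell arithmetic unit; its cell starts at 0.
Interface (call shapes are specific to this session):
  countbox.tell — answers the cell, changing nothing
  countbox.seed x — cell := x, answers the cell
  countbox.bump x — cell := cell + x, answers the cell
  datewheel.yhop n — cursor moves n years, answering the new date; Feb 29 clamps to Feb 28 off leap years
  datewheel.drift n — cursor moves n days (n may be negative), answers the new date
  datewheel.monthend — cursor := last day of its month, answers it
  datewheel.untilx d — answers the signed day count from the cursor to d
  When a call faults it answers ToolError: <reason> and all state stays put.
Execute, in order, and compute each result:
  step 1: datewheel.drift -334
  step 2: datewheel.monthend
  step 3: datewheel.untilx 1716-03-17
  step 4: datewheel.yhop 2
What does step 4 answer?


> datewheel.drift n: -334
= 1717-01-23
> datewheel.monthend
= 1717-01-31
> datewheel.untilx d: 1716-03-17
= -320
> datewheel.yhop n: 2
= 1719-01-31

Answer: 1719-01-31


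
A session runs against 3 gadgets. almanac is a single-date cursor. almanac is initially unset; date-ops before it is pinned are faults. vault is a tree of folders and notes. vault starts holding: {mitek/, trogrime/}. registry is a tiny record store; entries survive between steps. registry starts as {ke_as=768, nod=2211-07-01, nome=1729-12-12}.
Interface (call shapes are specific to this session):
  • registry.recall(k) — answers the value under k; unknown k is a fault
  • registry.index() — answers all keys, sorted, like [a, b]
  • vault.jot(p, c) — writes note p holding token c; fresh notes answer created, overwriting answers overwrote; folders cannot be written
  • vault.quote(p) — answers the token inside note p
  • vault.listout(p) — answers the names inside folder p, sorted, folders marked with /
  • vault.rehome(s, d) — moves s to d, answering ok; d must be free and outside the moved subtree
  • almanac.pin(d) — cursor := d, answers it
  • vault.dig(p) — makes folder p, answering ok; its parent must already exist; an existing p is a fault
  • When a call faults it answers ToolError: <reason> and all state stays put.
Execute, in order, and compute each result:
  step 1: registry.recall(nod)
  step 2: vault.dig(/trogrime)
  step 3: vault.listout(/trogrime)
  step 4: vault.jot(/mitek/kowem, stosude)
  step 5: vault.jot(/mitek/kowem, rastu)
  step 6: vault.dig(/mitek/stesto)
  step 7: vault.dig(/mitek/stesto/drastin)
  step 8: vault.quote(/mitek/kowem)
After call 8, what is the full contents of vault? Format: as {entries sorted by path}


Answer: {mitek/, mitek/kowem=rastu, mitek/stesto/, mitek/stesto/drastin/, trogrime/}

Derivation:
Then registry.recall using k=nod: 2211-07-01.
I use vault.dig using p=/trogrime, giving ToolError: exists.
Invoking vault.listout using p=/trogrime, and get [].
Now I run vault.jot using p=/mitek/kowem, c=stosude: created.
Then vault.jot using p=/mitek/kowem, c=rastu: overwrote.
I use vault.dig using p=/mitek/stesto: ok.
I use vault.dig using p=/mitek/stesto/drastin, which returns ok.
Then vault.quote using p=/mitek/kowem, which returns rastu.


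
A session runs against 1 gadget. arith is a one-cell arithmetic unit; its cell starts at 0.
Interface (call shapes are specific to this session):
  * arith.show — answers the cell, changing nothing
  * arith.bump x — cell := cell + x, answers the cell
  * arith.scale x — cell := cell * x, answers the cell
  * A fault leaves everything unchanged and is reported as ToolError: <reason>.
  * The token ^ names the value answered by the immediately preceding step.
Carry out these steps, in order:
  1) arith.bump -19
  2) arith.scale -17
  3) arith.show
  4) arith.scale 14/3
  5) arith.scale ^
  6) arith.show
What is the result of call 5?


Answer: 20448484/9

Derivation:
Step: arith.bump[-19]
Result: -19
Step: arith.scale[-17]
Result: 323
Step: arith.show[]
Result: 323
Step: arith.scale[14/3]
Result: 4522/3
Step: arith.scale[^]
Result: 20448484/9
Step: arith.show[]
Result: 20448484/9


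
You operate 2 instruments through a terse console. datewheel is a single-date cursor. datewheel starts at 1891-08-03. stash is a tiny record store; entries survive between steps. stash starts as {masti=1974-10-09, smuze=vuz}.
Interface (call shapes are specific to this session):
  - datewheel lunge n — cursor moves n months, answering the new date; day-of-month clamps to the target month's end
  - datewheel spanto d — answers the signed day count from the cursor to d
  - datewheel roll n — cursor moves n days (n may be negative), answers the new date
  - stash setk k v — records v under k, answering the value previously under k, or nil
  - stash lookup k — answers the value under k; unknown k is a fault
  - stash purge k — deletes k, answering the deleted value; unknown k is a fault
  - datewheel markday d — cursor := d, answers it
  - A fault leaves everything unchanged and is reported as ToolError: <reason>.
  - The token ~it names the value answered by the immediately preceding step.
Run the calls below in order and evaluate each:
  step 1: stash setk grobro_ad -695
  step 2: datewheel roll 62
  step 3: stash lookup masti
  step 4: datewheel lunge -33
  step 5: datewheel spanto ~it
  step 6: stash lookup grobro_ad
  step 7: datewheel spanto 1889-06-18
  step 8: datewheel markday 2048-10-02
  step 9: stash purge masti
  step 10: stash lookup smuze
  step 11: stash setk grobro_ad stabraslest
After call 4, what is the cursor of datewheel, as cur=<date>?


Answer: cur=1889-01-04

Derivation:
CALL stash setk[k: grobro_ad; v: -695]
RET  nil
CALL datewheel roll[n: 62]
RET  1891-10-04
CALL stash lookup[k: masti]
RET  1974-10-09
CALL datewheel lunge[n: -33]
RET  1889-01-04
CALL datewheel spanto[d: ~it]
RET  0
CALL stash lookup[k: grobro_ad]
RET  -695
CALL datewheel spanto[d: 1889-06-18]
RET  165
CALL datewheel markday[d: 2048-10-02]
RET  2048-10-02
CALL stash purge[k: masti]
RET  1974-10-09
CALL stash lookup[k: smuze]
RET  vuz
CALL stash setk[k: grobro_ad; v: stabraslest]
RET  -695
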